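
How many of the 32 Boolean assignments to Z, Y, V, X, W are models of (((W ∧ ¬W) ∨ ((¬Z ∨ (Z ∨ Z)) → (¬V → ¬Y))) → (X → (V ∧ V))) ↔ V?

Initial set: {((((W ∧ ¬W) ∨ ((¬Z ∨ (Z ∨ Z)) → (¬V → ¬Y))) → (X → (V ∧ V))) ↔ V)}.
((((W ∧ ¬W) ∨ ((¬Z ∨ (Z ∨ Z)) → (¬V → ¬Y))) → (X → (V ∧ V))) ↔ V): β-rule — branch into (((W ∧ ¬W) ∨ ((¬Z ∨ (Z ∨ Z)) → (¬V → ¬Y))) → (X → (V ∧ V))), V  //  ¬(((W ∧ ¬W) ∨ ((¬Z ∨ (Z ∨ Z)) → (¬V → ¬Y))) → (X → (V ∧ V))), ¬V.
  branch 1 (add (((W ∧ ¬W) ∨ ((¬Z ∨ (Z ∨ Z)) → (¬V → ¬Y))) → (X → (V ∧ V))), V):
    (((W ∧ ¬W) ∨ ((¬Z ∨ (Z ∨ Z)) → (¬V → ¬Y))) → (X → (V ∧ V))): β-rule — branch into ¬((W ∧ ¬W) ∨ ((¬Z ∨ (Z ∨ Z)) → (¬V → ¬Y)))  //  (X → (V ∧ V)).
      branch 1.1 (add ¬((W ∧ ¬W) ∨ ((¬Z ∨ (Z ∨ Z)) → (¬V → ¬Y)))):
        ¬((W ∧ ¬W) ∨ ((¬Z ∨ (Z ∨ Z)) → (¬V → ¬Y))): α-rule — add ¬(W ∧ ¬W), ¬((¬Z ∨ (Z ∨ Z)) → (¬V → ¬Y)).
        ¬((¬Z ∨ (Z ∨ Z)) → (¬V → ¬Y)): α-rule — add (¬Z ∨ (Z ∨ Z)), ¬(¬V → ¬Y).
        ¬(¬V → ¬Y): α-rule — add ¬V, ¬¬Y.
        × closes — contains both V and ¬V.
      branch 1.2 (add (X → (V ∧ V))):
        (X → (V ∧ V)): β-rule — branch into ¬X  //  (V ∧ V).
          branch 1.2.1 (add ¬X):
            ○ open, literals {V=1, X=0}.
          branch 1.2.2 (add (V ∧ V)):
            (V ∧ V): α-rule — add V, V.
            ○ open, literals {V=1}.
  branch 2 (add ¬(((W ∧ ¬W) ∨ ((¬Z ∨ (Z ∨ Z)) → (¬V → ¬Y))) → (X → (V ∧ V))), ¬V):
    ¬(((W ∧ ¬W) ∨ ((¬Z ∨ (Z ∨ Z)) → (¬V → ¬Y))) → (X → (V ∧ V))): α-rule — add ((W ∧ ¬W) ∨ ((¬Z ∨ (Z ∨ Z)) → (¬V → ¬Y))), ¬(X → (V ∧ V)).
    ¬(X → (V ∧ V)): α-rule — add X, ¬(V ∧ V).
    ((W ∧ ¬W) ∨ ((¬Z ∨ (Z ∨ Z)) → (¬V → ¬Y))): β-rule — branch into (W ∧ ¬W)  //  ((¬Z ∨ (Z ∨ Z)) → (¬V → ¬Y)).
      branch 2.1 (add (W ∧ ¬W)):
        (W ∧ ¬W): α-rule — add W, ¬W.
        × closes — contains both W and ¬W.
      branch 2.2 (add ((¬Z ∨ (Z ∨ Z)) → (¬V → ¬Y))):
        ¬(V ∧ V): β-rule — branch into ¬V  //  ¬V.
          branch 2.2.1 (add ¬V):
            ((¬Z ∨ (Z ∨ Z)) → (¬V → ¬Y)): β-rule — branch into ¬(¬Z ∨ (Z ∨ Z))  //  (¬V → ¬Y).
              branch 2.2.1.1 (add ¬(¬Z ∨ (Z ∨ Z))):
                ¬(¬Z ∨ (Z ∨ Z)): α-rule — add ¬¬Z, ¬(Z ∨ Z).
                ¬(Z ∨ Z): α-rule — add ¬Z, ¬Z.
                × closes — contains both Z and ¬Z.
              branch 2.2.1.2 (add (¬V → ¬Y)):
                (¬V → ¬Y): β-rule — branch into ¬¬V  //  ¬Y.
                  branch 2.2.1.2.1 (add ¬¬V):
                    × closes — contains both V and ¬V.
                  branch 2.2.1.2.2 (add ¬Y):
                    ○ open, literals {V=0, X=1, Y=0}.
          branch 2.2.2 (add ¬V):
            ((¬Z ∨ (Z ∨ Z)) → (¬V → ¬Y)): β-rule — branch into ¬(¬Z ∨ (Z ∨ Z))  //  (¬V → ¬Y).
              branch 2.2.2.1 (add ¬(¬Z ∨ (Z ∨ Z))):
                ¬(¬Z ∨ (Z ∨ Z)): α-rule — add ¬¬Z, ¬(Z ∨ Z).
                ¬(Z ∨ Z): α-rule — add ¬Z, ¬Z.
                × closes — contains both Z and ¬Z.
              branch 2.2.2.2 (add (¬V → ¬Y)):
                (¬V → ¬Y): β-rule — branch into ¬¬V  //  ¬Y.
                  branch 2.2.2.2.1 (add ¬¬V):
                    × closes — contains both V and ¬V.
                  branch 2.2.2.2.2 (add ¬Y):
                    ○ open, literals {V=0, X=1, Y=0}.
6 branches closed, 4 open.
Each open branch fixes some atoms; the unmentioned ones are free. Counting distinct full assignments: branch {V=1, X=0} (Z, Y, W) contributes 8 new; branch {V=1} (Z, Y, X, W) contributes 8 new; branch {V=0, X=1, Y=0} (Z, W) contributes 4 new; branch {V=0, X=1, Y=0} (Z, W) contributes 0 new. Total: 20.

20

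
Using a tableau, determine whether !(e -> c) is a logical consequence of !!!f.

No

Initial set: {!!!f; !!(e -> c)}.
!!!f: drop double negation, giving !f.
!!(e -> c): β-rule — branch into !e  //  c.
  branch 1 (add !e):
    ○ open, literals {e=0, f=0}.
  branch 2 (add c):
    ○ open, literals {c=1, f=0}.
0 branches closed, 2 open.
An open branch gives a countermodel: e=0, f=0 (unmentioned atoms arbitrary); the premises hold there but the conclusion fails.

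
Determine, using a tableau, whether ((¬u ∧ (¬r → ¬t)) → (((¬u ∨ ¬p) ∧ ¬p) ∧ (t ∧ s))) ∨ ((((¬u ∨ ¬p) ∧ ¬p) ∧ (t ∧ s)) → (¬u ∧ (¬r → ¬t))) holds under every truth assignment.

Assume the negation and expand:
Initial set: {F (((¬u ∧ (¬r → ¬t)) → (((¬u ∨ ¬p) ∧ ¬p) ∧ (t ∧ s))) ∨ ((((¬u ∨ ¬p) ∧ ¬p) ∧ (t ∧ s)) → (¬u ∧ (¬r → ¬t))))}.
F (((¬u ∧ (¬r → ¬t)) → (((¬u ∨ ¬p) ∧ ¬p) ∧ (t ∧ s))) ∨ ((((¬u ∨ ¬p) ∧ ¬p) ∧ (t ∧ s)) → (¬u ∧ (¬r → ¬t)))): α-rule — add F ((¬u ∧ (¬r → ¬t)) → (((¬u ∨ ¬p) ∧ ¬p) ∧ (t ∧ s))), F ((((¬u ∨ ¬p) ∧ ¬p) ∧ (t ∧ s)) → (¬u ∧ (¬r → ¬t))).
F ((¬u ∧ (¬r → ¬t)) → (((¬u ∨ ¬p) ∧ ¬p) ∧ (t ∧ s))): α-rule — add T (¬u ∧ (¬r → ¬t)), F (((¬u ∨ ¬p) ∧ ¬p) ∧ (t ∧ s)).
F ((((¬u ∨ ¬p) ∧ ¬p) ∧ (t ∧ s)) → (¬u ∧ (¬r → ¬t))): α-rule — add T (((¬u ∨ ¬p) ∧ ¬p) ∧ (t ∧ s)), F (¬u ∧ (¬r → ¬t)).
T (¬u ∧ (¬r → ¬t)): α-rule — add T ¬u, T (¬r → ¬t).
T (((¬u ∨ ¬p) ∧ ¬p) ∧ (t ∧ s)): α-rule — add T ((¬u ∨ ¬p) ∧ ¬p), T (t ∧ s).
T ((¬u ∨ ¬p) ∧ ¬p): α-rule — add T (¬u ∨ ¬p), T ¬p.
T (t ∧ s): α-rule — add T t, T s.
F (((¬u ∨ ¬p) ∧ ¬p) ∧ (t ∧ s)): β-rule — branch into F ((¬u ∨ ¬p) ∧ ¬p)  //  F (t ∧ s).
  branch 1 (add F ((¬u ∨ ¬p) ∧ ¬p)):
    F (¬u ∧ (¬r → ¬t)): β-rule — branch into F ¬u  //  F (¬r → ¬t).
      branch 1.1 (add F ¬u):
        × closes — contains both u and ¬u.
      branch 1.2 (add F (¬r → ¬t)):
        F (¬r → ¬t): α-rule — add T ¬r, F ¬t.
        T (¬r → ¬t): β-rule — branch into F ¬r  //  T ¬t.
          branch 1.2.1 (add F ¬r):
            × closes — contains both r and ¬r.
          branch 1.2.2 (add T ¬t):
            × closes — contains both t and ¬t.
  branch 2 (add F (t ∧ s)):
    F (¬u ∧ (¬r → ¬t)): β-rule — branch into F ¬u  //  F (¬r → ¬t).
      branch 2.1 (add F ¬u):
        × closes — contains both u and ¬u.
      branch 2.2 (add F (¬r → ¬t)):
        F (¬r → ¬t): α-rule — add T ¬r, F ¬t.
        T (¬r → ¬t): β-rule — branch into F ¬r  //  T ¬t.
          branch 2.2.1 (add F ¬r):
            × closes — contains both r and ¬r.
          branch 2.2.2 (add T ¬t):
            × closes — contains both t and ¬t.
All 6 branches close.
Every branch closed, so the negation is unsatisfiable and the formula is valid.

Valid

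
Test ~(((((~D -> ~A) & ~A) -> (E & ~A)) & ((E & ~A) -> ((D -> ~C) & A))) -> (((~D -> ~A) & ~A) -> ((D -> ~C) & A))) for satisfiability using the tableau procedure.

Initial set: {T ~(((((~D -> ~A) & ~A) -> (E & ~A)) & ((E & ~A) -> ((D -> ~C) & A))) -> (((~D -> ~A) & ~A) -> ((D -> ~C) & A)))}.
T ~(((((~D -> ~A) & ~A) -> (E & ~A)) & ((E & ~A) -> ((D -> ~C) & A))) -> (((~D -> ~A) & ~A) -> ((D -> ~C) & A))): α-rule — add T ((((~D -> ~A) & ~A) -> (E & ~A)) & ((E & ~A) -> ((D -> ~C) & A))), F (((~D -> ~A) & ~A) -> ((D -> ~C) & A)).
T ((((~D -> ~A) & ~A) -> (E & ~A)) & ((E & ~A) -> ((D -> ~C) & A))): α-rule — add T (((~D -> ~A) & ~A) -> (E & ~A)), T ((E & ~A) -> ((D -> ~C) & A)).
F (((~D -> ~A) & ~A) -> ((D -> ~C) & A)): α-rule — add T ((~D -> ~A) & ~A), F ((D -> ~C) & A).
T ((~D -> ~A) & ~A): α-rule — add T (~D -> ~A), T ~A.
T (((~D -> ~A) & ~A) -> (E & ~A)): β-rule — branch into F ((~D -> ~A) & ~A)  //  T (E & ~A).
  branch 1 (add F ((~D -> ~A) & ~A)):
    T ((E & ~A) -> ((D -> ~C) & A)): β-rule — branch into F (E & ~A)  //  T ((D -> ~C) & A).
      branch 1.1 (add F (E & ~A)):
        F ((D -> ~C) & A): β-rule — branch into F (D -> ~C)  //  F A.
          branch 1.1.1 (add F (D -> ~C)):
            F (D -> ~C): α-rule — add T D, F ~C.
            T (~D -> ~A): β-rule — branch into F ~D  //  T ~A.
              branch 1.1.1.1 (add F ~D):
                F ((~D -> ~A) & ~A): β-rule — branch into F (~D -> ~A)  //  F ~A.
                  branch 1.1.1.1.1 (add F (~D -> ~A)):
                    F (~D -> ~A): α-rule — add T ~D, F ~A.
                    × closes — contains both D and ~D.
                  branch 1.1.1.1.2 (add F ~A):
                    × closes — contains both A and ~A.
              branch 1.1.1.2 (add T ~A):
                F ((~D -> ~A) & ~A): β-rule — branch into F (~D -> ~A)  //  F ~A.
                  branch 1.1.1.2.1 (add F (~D -> ~A)):
                    F (~D -> ~A): α-rule — add T ~D, F ~A.
                    × closes — contains both D and ~D.
                  branch 1.1.1.2.2 (add F ~A):
                    × closes — contains both A and ~A.
          branch 1.1.2 (add F A):
            T (~D -> ~A): β-rule — branch into F ~D  //  T ~A.
              branch 1.1.2.1 (add F ~D):
                F ((~D -> ~A) & ~A): β-rule — branch into F (~D -> ~A)  //  F ~A.
                  branch 1.1.2.1.1 (add F (~D -> ~A)):
                    F (~D -> ~A): α-rule — add T ~D, F ~A.
                    × closes — contains both D and ~D.
                  branch 1.1.2.1.2 (add F ~A):
                    × closes — contains both A and ~A.
              branch 1.1.2.2 (add T ~A):
                F ((~D -> ~A) & ~A): β-rule — branch into F (~D -> ~A)  //  F ~A.
                  branch 1.1.2.2.1 (add F (~D -> ~A)):
                    F (~D -> ~A): α-rule — add T ~D, F ~A.
                    × closes — contains both A and ~A.
                  branch 1.1.2.2.2 (add F ~A):
                    × closes — contains both A and ~A.
      branch 1.2 (add T ((D -> ~C) & A)):
        T ((D -> ~C) & A): α-rule — add T (D -> ~C), T A.
        × closes — contains both A and ~A.
  branch 2 (add T (E & ~A)):
    T (E & ~A): α-rule — add T E, T ~A.
    T ((E & ~A) -> ((D -> ~C) & A)): β-rule — branch into F (E & ~A)  //  T ((D -> ~C) & A).
      branch 2.1 (add F (E & ~A)):
        F ((D -> ~C) & A): β-rule — branch into F (D -> ~C)  //  F A.
          branch 2.1.1 (add F (D -> ~C)):
            F (D -> ~C): α-rule — add T D, F ~C.
            T (~D -> ~A): β-rule — branch into F ~D  //  T ~A.
              branch 2.1.1.1 (add F ~D):
                F (E & ~A): β-rule — branch into F E  //  F ~A.
                  branch 2.1.1.1.1 (add F E):
                    × closes — contains both E and ~E.
                  branch 2.1.1.1.2 (add F ~A):
                    × closes — contains both A and ~A.
              branch 2.1.1.2 (add T ~A):
                F (E & ~A): β-rule — branch into F E  //  F ~A.
                  branch 2.1.1.2.1 (add F E):
                    × closes — contains both E and ~E.
                  branch 2.1.1.2.2 (add F ~A):
                    × closes — contains both A and ~A.
          branch 2.1.2 (add F A):
            T (~D -> ~A): β-rule — branch into F ~D  //  T ~A.
              branch 2.1.2.1 (add F ~D):
                F (E & ~A): β-rule — branch into F E  //  F ~A.
                  branch 2.1.2.1.1 (add F E):
                    × closes — contains both E and ~E.
                  branch 2.1.2.1.2 (add F ~A):
                    × closes — contains both A and ~A.
              branch 2.1.2.2 (add T ~A):
                F (E & ~A): β-rule — branch into F E  //  F ~A.
                  branch 2.1.2.2.1 (add F E):
                    × closes — contains both E and ~E.
                  branch 2.1.2.2.2 (add F ~A):
                    × closes — contains both A and ~A.
      branch 2.2 (add T ((D -> ~C) & A)):
        T ((D -> ~C) & A): α-rule — add T (D -> ~C), T A.
        × closes — contains both A and ~A.
All 18 branches close.
Every branch closed; the formula is unsatisfiable.

Unsatisfiable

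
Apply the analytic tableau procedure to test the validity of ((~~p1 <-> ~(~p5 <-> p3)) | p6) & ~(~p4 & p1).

Not valid

Assume the negation and expand:
Initial set: {~(((~~p1 <-> ~(~p5 <-> p3)) | p6) & ~(~p4 & p1))}.
~(((~~p1 <-> ~(~p5 <-> p3)) | p6) & ~(~p4 & p1)): β-rule — branch into ~((~~p1 <-> ~(~p5 <-> p3)) | p6)  //  ~~(~p4 & p1).
  branch 1 (add ~((~~p1 <-> ~(~p5 <-> p3)) | p6)):
    ~((~~p1 <-> ~(~p5 <-> p3)) | p6): α-rule — add ~(~~p1 <-> ~(~p5 <-> p3)), ~p6.
    ~(~~p1 <-> ~(~p5 <-> p3)): β-rule — branch into ~~p1, ~~(~p5 <-> p3)  //  ~~~p1, ~(~p5 <-> p3).
      branch 1.1 (add ~~p1, ~~(~p5 <-> p3)):
        ~~p1: drop double negation, giving p1.
        ~~(~p5 <-> p3): β-rule — branch into ~p5, p3  //  ~~p5, ~p3.
          branch 1.1.1 (add ~p5, p3):
            ○ open, literals {p1=T, p3=T, p5=F, p6=F}.
          branch 1.1.2 (add ~~p5, ~p3):
            ○ open, literals {p1=T, p3=F, p5=T, p6=F}.
      branch 1.2 (add ~~~p1, ~(~p5 <-> p3)):
        ~~~p1: drop double negation, giving ~p1.
        ~(~p5 <-> p3): β-rule — branch into ~p5, ~p3  //  ~~p5, p3.
          branch 1.2.1 (add ~p5, ~p3):
            ○ open, literals {p1=F, p3=F, p5=F, p6=F}.
          branch 1.2.2 (add ~~p5, p3):
            ○ open, literals {p1=F, p3=T, p5=T, p6=F}.
  branch 2 (add ~~(~p4 & p1)):
    ~~(~p4 & p1): α-rule — add ~p4, p1.
    ○ open, literals {p1=T, p4=F}.
0 branches closed, 5 open.
An open branch gives a countermodel: p1=T, p3=T, p5=F, p6=F (unmentioned atoms arbitrary); under it the original formula is false.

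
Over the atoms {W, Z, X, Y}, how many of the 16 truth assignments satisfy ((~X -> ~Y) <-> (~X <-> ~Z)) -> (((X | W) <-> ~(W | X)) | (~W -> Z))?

Initial set: {(((~X -> ~Y) <-> (~X <-> ~Z)) -> (((X | W) <-> ~(W | X)) | (~W -> Z)))}.
(((~X -> ~Y) <-> (~X <-> ~Z)) -> (((X | W) <-> ~(W | X)) | (~W -> Z))): β-rule — branch into ~((~X -> ~Y) <-> (~X <-> ~Z))  //  (((X | W) <-> ~(W | X)) | (~W -> Z)).
  branch 1 (add ~((~X -> ~Y) <-> (~X <-> ~Z))):
    ~((~X -> ~Y) <-> (~X <-> ~Z)): β-rule — branch into (~X -> ~Y), ~(~X <-> ~Z)  //  ~(~X -> ~Y), (~X <-> ~Z).
      branch 1.1 (add (~X -> ~Y), ~(~X <-> ~Z)):
        (~X -> ~Y): β-rule — branch into ~~X  //  ~Y.
          branch 1.1.1 (add ~~X):
            ~(~X <-> ~Z): β-rule — branch into ~X, ~~Z  //  ~~X, ~Z.
              branch 1.1.1.1 (add ~X, ~~Z):
                × closes — contains both X and ~X.
              branch 1.1.1.2 (add ~~X, ~Z):
                ○ open, literals {X=true, Z=false}.
          branch 1.1.2 (add ~Y):
            ~(~X <-> ~Z): β-rule — branch into ~X, ~~Z  //  ~~X, ~Z.
              branch 1.1.2.1 (add ~X, ~~Z):
                ○ open, literals {X=false, Y=false, Z=true}.
              branch 1.1.2.2 (add ~~X, ~Z):
                ○ open, literals {X=true, Y=false, Z=false}.
      branch 1.2 (add ~(~X -> ~Y), (~X <-> ~Z)):
        ~(~X -> ~Y): α-rule — add ~X, ~~Y.
        (~X <-> ~Z): β-rule — branch into ~X, ~Z  //  ~~X, ~~Z.
          branch 1.2.1 (add ~X, ~Z):
            ○ open, literals {X=false, Y=true, Z=false}.
          branch 1.2.2 (add ~~X, ~~Z):
            × closes — contains both X and ~X.
  branch 2 (add (((X | W) <-> ~(W | X)) | (~W -> Z))):
    (((X | W) <-> ~(W | X)) | (~W -> Z)): β-rule — branch into ((X | W) <-> ~(W | X))  //  (~W -> Z).
      branch 2.1 (add ((X | W) <-> ~(W | X))):
        ((X | W) <-> ~(W | X)): β-rule — branch into (X | W), ~(W | X)  //  ~(X | W), ~~(W | X).
          branch 2.1.1 (add (X | W), ~(W | X)):
            ~(W | X): α-rule — add ~W, ~X.
            (X | W): β-rule — branch into X  //  W.
              branch 2.1.1.1 (add X):
                × closes — contains both X and ~X.
              branch 2.1.1.2 (add W):
                × closes — contains both W and ~W.
          branch 2.1.2 (add ~(X | W), ~~(W | X)):
            ~(X | W): α-rule — add ~X, ~W.
            ~~(W | X): β-rule — branch into W  //  X.
              branch 2.1.2.1 (add W):
                × closes — contains both W and ~W.
              branch 2.1.2.2 (add X):
                × closes — contains both X and ~X.
      branch 2.2 (add (~W -> Z)):
        (~W -> Z): β-rule — branch into ~~W  //  Z.
          branch 2.2.1 (add ~~W):
            ○ open, literals {W=true}.
          branch 2.2.2 (add Z):
            ○ open, literals {Z=true}.
6 branches closed, 6 open.
Each open branch fixes some atoms; the unmentioned ones are free. Counting distinct full assignments: branch {X=true, Z=false} (W, Y) contributes 4 new; branch {X=false, Y=false, Z=true} (W) contributes 2 new; branch {X=true, Y=false, Z=false} (W) contributes 0 new; branch {X=false, Y=true, Z=false} (W) contributes 2 new; branch {W=true} (Z, X, Y) contributes 4 new; branch {Z=true} (W, X, Y) contributes 3 new. Total: 15.

15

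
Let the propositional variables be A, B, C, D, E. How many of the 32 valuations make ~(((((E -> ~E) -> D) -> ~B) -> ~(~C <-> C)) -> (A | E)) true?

Initial set: {T ~(((((E -> ~E) -> D) -> ~B) -> ~(~C <-> C)) -> (A | E))}.
T ~(((((E -> ~E) -> D) -> ~B) -> ~(~C <-> C)) -> (A | E)): α-rule — add T ((((E -> ~E) -> D) -> ~B) -> ~(~C <-> C)), F (A | E).
F (A | E): α-rule — add F A, F E.
T ((((E -> ~E) -> D) -> ~B) -> ~(~C <-> C)): β-rule — branch into F (((E -> ~E) -> D) -> ~B)  //  T ~(~C <-> C).
  branch 1 (add F (((E -> ~E) -> D) -> ~B)):
    F (((E -> ~E) -> D) -> ~B): α-rule — add T ((E -> ~E) -> D), F ~B.
    T ((E -> ~E) -> D): β-rule — branch into F (E -> ~E)  //  T D.
      branch 1.1 (add F (E -> ~E)):
        F (E -> ~E): α-rule — add T E, F ~E.
        × closes — contains both E and ~E.
      branch 1.2 (add T D):
        ○ open, literals {A=F, B=T, D=T, E=F}.
  branch 2 (add T ~(~C <-> C)):
    T ~(~C <-> C): β-rule — branch into T ~C, F C  //  F ~C, T C.
      branch 2.1 (add T ~C, F C):
        ○ open, literals {A=F, C=F, E=F}.
      branch 2.2 (add F ~C, T C):
        ○ open, literals {A=F, C=T, E=F}.
1 branch closed, 3 open.
Each open branch fixes some atoms; the unmentioned ones are free. Counting distinct full assignments: branch {A=F, B=T, D=T, E=F} (C) contributes 2 new; branch {A=F, C=F, E=F} (B, D) contributes 3 new; branch {A=F, C=T, E=F} (B, D) contributes 3 new. Total: 8.

8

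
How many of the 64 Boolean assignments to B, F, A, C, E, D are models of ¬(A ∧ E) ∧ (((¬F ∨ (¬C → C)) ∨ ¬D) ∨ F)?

48

Initial set: {(¬(A ∧ E) ∧ (((¬F ∨ (¬C → C)) ∨ ¬D) ∨ F))}.
(¬(A ∧ E) ∧ (((¬F ∨ (¬C → C)) ∨ ¬D) ∨ F)): α-rule — add ¬(A ∧ E), (((¬F ∨ (¬C → C)) ∨ ¬D) ∨ F).
¬(A ∧ E): β-rule — branch into ¬A  //  ¬E.
  branch 1 (add ¬A):
    (((¬F ∨ (¬C → C)) ∨ ¬D) ∨ F): β-rule — branch into ((¬F ∨ (¬C → C)) ∨ ¬D)  //  F.
      branch 1.1 (add ((¬F ∨ (¬C → C)) ∨ ¬D)):
        ((¬F ∨ (¬C → C)) ∨ ¬D): β-rule — branch into (¬F ∨ (¬C → C))  //  ¬D.
          branch 1.1.1 (add (¬F ∨ (¬C → C))):
            (¬F ∨ (¬C → C)): β-rule — branch into ¬F  //  (¬C → C).
              branch 1.1.1.1 (add ¬F):
                ○ open, literals {A=0, F=0}.
              branch 1.1.1.2 (add (¬C → C)):
                (¬C → C): β-rule — branch into ¬¬C  //  C.
                  branch 1.1.1.2.1 (add ¬¬C):
                    ○ open, literals {A=0, C=1}.
                  branch 1.1.1.2.2 (add C):
                    ○ open, literals {A=0, C=1}.
          branch 1.1.2 (add ¬D):
            ○ open, literals {A=0, D=0}.
      branch 1.2 (add F):
        ○ open, literals {A=0, F=1}.
  branch 2 (add ¬E):
    (((¬F ∨ (¬C → C)) ∨ ¬D) ∨ F): β-rule — branch into ((¬F ∨ (¬C → C)) ∨ ¬D)  //  F.
      branch 2.1 (add ((¬F ∨ (¬C → C)) ∨ ¬D)):
        ((¬F ∨ (¬C → C)) ∨ ¬D): β-rule — branch into (¬F ∨ (¬C → C))  //  ¬D.
          branch 2.1.1 (add (¬F ∨ (¬C → C))):
            (¬F ∨ (¬C → C)): β-rule — branch into ¬F  //  (¬C → C).
              branch 2.1.1.1 (add ¬F):
                ○ open, literals {E=0, F=0}.
              branch 2.1.1.2 (add (¬C → C)):
                (¬C → C): β-rule — branch into ¬¬C  //  C.
                  branch 2.1.1.2.1 (add ¬¬C):
                    ○ open, literals {C=1, E=0}.
                  branch 2.1.1.2.2 (add C):
                    ○ open, literals {C=1, E=0}.
          branch 2.1.2 (add ¬D):
            ○ open, literals {D=0, E=0}.
      branch 2.2 (add F):
        ○ open, literals {E=0, F=1}.
0 branches closed, 10 open.
Each open branch fixes some atoms; the unmentioned ones are free. Counting distinct full assignments: branch {A=0, F=0} (B, C, E, D) contributes 16 new; branch {A=0, C=1} (B, F, E, D) contributes 8 new; branch {A=0, C=1} (B, F, E, D) contributes 0 new; branch {A=0, D=0} (B, F, C, E) contributes 4 new; branch {A=0, F=1} (B, C, E, D) contributes 4 new; branch {E=0, F=0} (B, A, C, D) contributes 8 new; branch {C=1, E=0} (B, F, A, D) contributes 4 new; branch {C=1, E=0} (B, F, A, D) contributes 0 new; branch {D=0, E=0} (B, F, A, C) contributes 2 new; branch {E=0, F=1} (B, A, C, D) contributes 2 new. Total: 48.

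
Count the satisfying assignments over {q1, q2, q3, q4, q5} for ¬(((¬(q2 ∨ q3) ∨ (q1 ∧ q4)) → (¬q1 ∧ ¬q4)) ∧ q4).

Initial set: {T ¬(((¬(q2 ∨ q3) ∨ (q1 ∧ q4)) → (¬q1 ∧ ¬q4)) ∧ q4)}.
T ¬(((¬(q2 ∨ q3) ∨ (q1 ∧ q4)) → (¬q1 ∧ ¬q4)) ∧ q4): β-rule — branch into F ((¬(q2 ∨ q3) ∨ (q1 ∧ q4)) → (¬q1 ∧ ¬q4))  //  F q4.
  branch 1 (add F ((¬(q2 ∨ q3) ∨ (q1 ∧ q4)) → (¬q1 ∧ ¬q4))):
    F ((¬(q2 ∨ q3) ∨ (q1 ∧ q4)) → (¬q1 ∧ ¬q4)): α-rule — add T (¬(q2 ∨ q3) ∨ (q1 ∧ q4)), F (¬q1 ∧ ¬q4).
    T (¬(q2 ∨ q3) ∨ (q1 ∧ q4)): β-rule — branch into T ¬(q2 ∨ q3)  //  T (q1 ∧ q4).
      branch 1.1 (add T ¬(q2 ∨ q3)):
        T ¬(q2 ∨ q3): α-rule — add F q2, F q3.
        F (¬q1 ∧ ¬q4): β-rule — branch into F ¬q1  //  F ¬q4.
          branch 1.1.1 (add F ¬q1):
            ○ open, literals {q1=true, q2=false, q3=false}.
          branch 1.1.2 (add F ¬q4):
            ○ open, literals {q2=false, q3=false, q4=true}.
      branch 1.2 (add T (q1 ∧ q4)):
        T (q1 ∧ q4): α-rule — add T q1, T q4.
        F (¬q1 ∧ ¬q4): β-rule — branch into F ¬q1  //  F ¬q4.
          branch 1.2.1 (add F ¬q1):
            ○ open, literals {q1=true, q4=true}.
          branch 1.2.2 (add F ¬q4):
            ○ open, literals {q1=true, q4=true}.
  branch 2 (add F q4):
    ○ open, literals {q4=false}.
0 branches closed, 5 open.
Each open branch fixes some atoms; the unmentioned ones are free. Counting distinct full assignments: branch {q1=true, q2=false, q3=false} (q4, q5) contributes 4 new; branch {q2=false, q3=false, q4=true} (q1, q5) contributes 2 new; branch {q1=true, q4=true} (q2, q3, q5) contributes 6 new; branch {q1=true, q4=true} (q2, q3, q5) contributes 0 new; branch {q4=false} (q1, q2, q3, q5) contributes 14 new. Total: 26.

26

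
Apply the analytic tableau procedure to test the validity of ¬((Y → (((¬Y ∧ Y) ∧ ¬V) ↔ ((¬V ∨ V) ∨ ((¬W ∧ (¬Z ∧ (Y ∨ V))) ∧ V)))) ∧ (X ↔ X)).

Not valid

Assume the negation and expand:
Initial set: {¬¬((Y → (((¬Y ∧ Y) ∧ ¬V) ↔ ((¬V ∨ V) ∨ ((¬W ∧ (¬Z ∧ (Y ∨ V))) ∧ V)))) ∧ (X ↔ X))}.
¬¬((Y → (((¬Y ∧ Y) ∧ ¬V) ↔ ((¬V ∨ V) ∨ ((¬W ∧ (¬Z ∧ (Y ∨ V))) ∧ V)))) ∧ (X ↔ X)): α-rule — add (Y → (((¬Y ∧ Y) ∧ ¬V) ↔ ((¬V ∨ V) ∨ ((¬W ∧ (¬Z ∧ (Y ∨ V))) ∧ V)))), (X ↔ X).
(Y → (((¬Y ∧ Y) ∧ ¬V) ↔ ((¬V ∨ V) ∨ ((¬W ∧ (¬Z ∧ (Y ∨ V))) ∧ V)))): β-rule — branch into ¬Y  //  (((¬Y ∧ Y) ∧ ¬V) ↔ ((¬V ∨ V) ∨ ((¬W ∧ (¬Z ∧ (Y ∨ V))) ∧ V))).
  branch 1 (add ¬Y):
    (X ↔ X): β-rule — branch into X, X  //  ¬X, ¬X.
      branch 1.1 (add X, X):
        ○ open, literals {X=1, Y=0}.
      branch 1.2 (add ¬X, ¬X):
        ○ open, literals {X=0, Y=0}.
  branch 2 (add (((¬Y ∧ Y) ∧ ¬V) ↔ ((¬V ∨ V) ∨ ((¬W ∧ (¬Z ∧ (Y ∨ V))) ∧ V)))):
    (X ↔ X): β-rule — branch into X, X  //  ¬X, ¬X.
      branch 2.1 (add X, X):
        (((¬Y ∧ Y) ∧ ¬V) ↔ ((¬V ∨ V) ∨ ((¬W ∧ (¬Z ∧ (Y ∨ V))) ∧ V))): β-rule — branch into ((¬Y ∧ Y) ∧ ¬V), ((¬V ∨ V) ∨ ((¬W ∧ (¬Z ∧ (Y ∨ V))) ∧ V))  //  ¬((¬Y ∧ Y) ∧ ¬V), ¬((¬V ∨ V) ∨ ((¬W ∧ (¬Z ∧ (Y ∨ V))) ∧ V)).
          branch 2.1.1 (add ((¬Y ∧ Y) ∧ ¬V), ((¬V ∨ V) ∨ ((¬W ∧ (¬Z ∧ (Y ∨ V))) ∧ V))):
            ((¬Y ∧ Y) ∧ ¬V): α-rule — add (¬Y ∧ Y), ¬V.
            (¬Y ∧ Y): α-rule — add ¬Y, Y.
            × closes — contains both Y and ¬Y.
          branch 2.1.2 (add ¬((¬Y ∧ Y) ∧ ¬V), ¬((¬V ∨ V) ∨ ((¬W ∧ (¬Z ∧ (Y ∨ V))) ∧ V))):
            ¬((¬V ∨ V) ∨ ((¬W ∧ (¬Z ∧ (Y ∨ V))) ∧ V)): α-rule — add ¬(¬V ∨ V), ¬((¬W ∧ (¬Z ∧ (Y ∨ V))) ∧ V).
            ¬(¬V ∨ V): α-rule — add ¬¬V, ¬V.
            × closes — contains both V and ¬V.
      branch 2.2 (add ¬X, ¬X):
        (((¬Y ∧ Y) ∧ ¬V) ↔ ((¬V ∨ V) ∨ ((¬W ∧ (¬Z ∧ (Y ∨ V))) ∧ V))): β-rule — branch into ((¬Y ∧ Y) ∧ ¬V), ((¬V ∨ V) ∨ ((¬W ∧ (¬Z ∧ (Y ∨ V))) ∧ V))  //  ¬((¬Y ∧ Y) ∧ ¬V), ¬((¬V ∨ V) ∨ ((¬W ∧ (¬Z ∧ (Y ∨ V))) ∧ V)).
          branch 2.2.1 (add ((¬Y ∧ Y) ∧ ¬V), ((¬V ∨ V) ∨ ((¬W ∧ (¬Z ∧ (Y ∨ V))) ∧ V))):
            ((¬Y ∧ Y) ∧ ¬V): α-rule — add (¬Y ∧ Y), ¬V.
            (¬Y ∧ Y): α-rule — add ¬Y, Y.
            × closes — contains both Y and ¬Y.
          branch 2.2.2 (add ¬((¬Y ∧ Y) ∧ ¬V), ¬((¬V ∨ V) ∨ ((¬W ∧ (¬Z ∧ (Y ∨ V))) ∧ V))):
            ¬((¬V ∨ V) ∨ ((¬W ∧ (¬Z ∧ (Y ∨ V))) ∧ V)): α-rule — add ¬(¬V ∨ V), ¬((¬W ∧ (¬Z ∧ (Y ∨ V))) ∧ V).
            ¬(¬V ∨ V): α-rule — add ¬¬V, ¬V.
            × closes — contains both V and ¬V.
4 branches closed, 2 open.
An open branch gives a countermodel: X=1, Y=0 (unmentioned atoms arbitrary); under it the original formula is false.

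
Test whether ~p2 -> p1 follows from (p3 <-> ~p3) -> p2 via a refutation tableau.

No

Initial set: {((p3 <-> ~p3) -> p2); ~(~p2 -> p1)}.
~(~p2 -> p1): α-rule — add ~p2, ~p1.
((p3 <-> ~p3) -> p2): β-rule — branch into ~(p3 <-> ~p3)  //  p2.
  branch 1 (add ~(p3 <-> ~p3)):
    ~(p3 <-> ~p3): β-rule — branch into p3, ~~p3  //  ~p3, ~p3.
      branch 1.1 (add p3, ~~p3):
        ○ open, literals {p1=F, p2=F, p3=T}.
      branch 1.2 (add ~p3, ~p3):
        ○ open, literals {p1=F, p2=F, p3=F}.
  branch 2 (add p2):
    × closes — contains both p2 and ~p2.
1 branch closed, 2 open.
An open branch gives a countermodel: p1=F, p2=F, p3=T (unmentioned atoms arbitrary); the premises hold there but the conclusion fails.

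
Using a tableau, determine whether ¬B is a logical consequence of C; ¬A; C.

No

Initial set: {C; ¬A; C; ¬¬B}.
○ open, literals {A=F, B=T, C=T}.
0 branches closed, 1 open.
An open branch gives a countermodel: A=F, B=T, C=T (unmentioned atoms arbitrary); the premises hold there but the conclusion fails.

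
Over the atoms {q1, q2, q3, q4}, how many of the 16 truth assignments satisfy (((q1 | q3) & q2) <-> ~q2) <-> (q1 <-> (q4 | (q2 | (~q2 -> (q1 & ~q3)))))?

5

Initial set: {((((q1 | q3) & q2) <-> ~q2) <-> (q1 <-> (q4 | (q2 | (~q2 -> (q1 & ~q3))))))}.
((((q1 | q3) & q2) <-> ~q2) <-> (q1 <-> (q4 | (q2 | (~q2 -> (q1 & ~q3)))))): β-rule — branch into (((q1 | q3) & q2) <-> ~q2), (q1 <-> (q4 | (q2 | (~q2 -> (q1 & ~q3)))))  //  ~(((q1 | q3) & q2) <-> ~q2), ~(q1 <-> (q4 | (q2 | (~q2 -> (q1 & ~q3))))).
  branch 1 (add (((q1 | q3) & q2) <-> ~q2), (q1 <-> (q4 | (q2 | (~q2 -> (q1 & ~q3)))))):
    (((q1 | q3) & q2) <-> ~q2): β-rule — branch into ((q1 | q3) & q2), ~q2  //  ~((q1 | q3) & q2), ~~q2.
      branch 1.1 (add ((q1 | q3) & q2), ~q2):
        ((q1 | q3) & q2): α-rule — add (q1 | q3), q2.
        × closes — contains both q2 and ~q2.
      branch 1.2 (add ~((q1 | q3) & q2), ~~q2):
        (q1 <-> (q4 | (q2 | (~q2 -> (q1 & ~q3))))): β-rule — branch into q1, (q4 | (q2 | (~q2 -> (q1 & ~q3))))  //  ~q1, ~(q4 | (q2 | (~q2 -> (q1 & ~q3)))).
          branch 1.2.1 (add q1, (q4 | (q2 | (~q2 -> (q1 & ~q3))))):
            ~((q1 | q3) & q2): β-rule — branch into ~(q1 | q3)  //  ~q2.
              branch 1.2.1.1 (add ~(q1 | q3)):
                ~(q1 | q3): α-rule — add ~q1, ~q3.
                × closes — contains both q1 and ~q1.
              branch 1.2.1.2 (add ~q2):
                × closes — contains both q2 and ~q2.
          branch 1.2.2 (add ~q1, ~(q4 | (q2 | (~q2 -> (q1 & ~q3))))):
            ~(q4 | (q2 | (~q2 -> (q1 & ~q3)))): α-rule — add ~q4, ~(q2 | (~q2 -> (q1 & ~q3))).
            ~(q2 | (~q2 -> (q1 & ~q3))): α-rule — add ~q2, ~(~q2 -> (q1 & ~q3)).
            × closes — contains both q2 and ~q2.
  branch 2 (add ~(((q1 | q3) & q2) <-> ~q2), ~(q1 <-> (q4 | (q2 | (~q2 -> (q1 & ~q3)))))):
    ~(((q1 | q3) & q2) <-> ~q2): β-rule — branch into ((q1 | q3) & q2), ~~q2  //  ~((q1 | q3) & q2), ~q2.
      branch 2.1 (add ((q1 | q3) & q2), ~~q2):
        ((q1 | q3) & q2): α-rule — add (q1 | q3), q2.
        ~(q1 <-> (q4 | (q2 | (~q2 -> (q1 & ~q3))))): β-rule — branch into q1, ~(q4 | (q2 | (~q2 -> (q1 & ~q3))))  //  ~q1, (q4 | (q2 | (~q2 -> (q1 & ~q3)))).
          branch 2.1.1 (add q1, ~(q4 | (q2 | (~q2 -> (q1 & ~q3))))):
            ~(q4 | (q2 | (~q2 -> (q1 & ~q3)))): α-rule — add ~q4, ~(q2 | (~q2 -> (q1 & ~q3))).
            ~(q2 | (~q2 -> (q1 & ~q3))): α-rule — add ~q2, ~(~q2 -> (q1 & ~q3)).
            × closes — contains both q2 and ~q2.
          branch 2.1.2 (add ~q1, (q4 | (q2 | (~q2 -> (q1 & ~q3))))):
            (q1 | q3): β-rule — branch into q1  //  q3.
              branch 2.1.2.1 (add q1):
                × closes — contains both q1 and ~q1.
              branch 2.1.2.2 (add q3):
                (q4 | (q2 | (~q2 -> (q1 & ~q3)))): β-rule — branch into q4  //  (q2 | (~q2 -> (q1 & ~q3))).
                  branch 2.1.2.2.1 (add q4):
                    ○ open, literals {q1=0, q2=1, q3=1, q4=1}.
                  branch 2.1.2.2.2 (add (q2 | (~q2 -> (q1 & ~q3)))):
                    (q2 | (~q2 -> (q1 & ~q3))): β-rule — branch into q2  //  (~q2 -> (q1 & ~q3)).
                      branch 2.1.2.2.2.1 (add q2):
                        ○ open, literals {q1=0, q2=1, q3=1}.
                      branch 2.1.2.2.2.2 (add (~q2 -> (q1 & ~q3))):
                        (~q2 -> (q1 & ~q3)): β-rule — branch into ~~q2  //  (q1 & ~q3).
                          branch 2.1.2.2.2.2.1 (add ~~q2):
                            ○ open, literals {q1=0, q2=1, q3=1}.
                          branch 2.1.2.2.2.2.2 (add (q1 & ~q3)):
                            (q1 & ~q3): α-rule — add q1, ~q3.
                            × closes — contains both q1 and ~q1.
      branch 2.2 (add ~((q1 | q3) & q2), ~q2):
        ~(q1 <-> (q4 | (q2 | (~q2 -> (q1 & ~q3))))): β-rule — branch into q1, ~(q4 | (q2 | (~q2 -> (q1 & ~q3))))  //  ~q1, (q4 | (q2 | (~q2 -> (q1 & ~q3)))).
          branch 2.2.1 (add q1, ~(q4 | (q2 | (~q2 -> (q1 & ~q3))))):
            ~(q4 | (q2 | (~q2 -> (q1 & ~q3)))): α-rule — add ~q4, ~(q2 | (~q2 -> (q1 & ~q3))).
            ~(q2 | (~q2 -> (q1 & ~q3))): α-rule — add ~q2, ~(~q2 -> (q1 & ~q3)).
            ~(~q2 -> (q1 & ~q3)): α-rule — add ~q2, ~(q1 & ~q3).
            ~((q1 | q3) & q2): β-rule — branch into ~(q1 | q3)  //  ~q2.
              branch 2.2.1.1 (add ~(q1 | q3)):
                ~(q1 | q3): α-rule — add ~q1, ~q3.
                × closes — contains both q1 and ~q1.
              branch 2.2.1.2 (add ~q2):
                ~(q1 & ~q3): β-rule — branch into ~q1  //  ~~q3.
                  branch 2.2.1.2.1 (add ~q1):
                    × closes — contains both q1 and ~q1.
                  branch 2.2.1.2.2 (add ~~q3):
                    ○ open, literals {q1=1, q2=0, q3=1, q4=0}.
          branch 2.2.2 (add ~q1, (q4 | (q2 | (~q2 -> (q1 & ~q3))))):
            ~((q1 | q3) & q2): β-rule — branch into ~(q1 | q3)  //  ~q2.
              branch 2.2.2.1 (add ~(q1 | q3)):
                ~(q1 | q3): α-rule — add ~q1, ~q3.
                (q4 | (q2 | (~q2 -> (q1 & ~q3)))): β-rule — branch into q4  //  (q2 | (~q2 -> (q1 & ~q3))).
                  branch 2.2.2.1.1 (add q4):
                    ○ open, literals {q1=0, q2=0, q3=0, q4=1}.
                  branch 2.2.2.1.2 (add (q2 | (~q2 -> (q1 & ~q3)))):
                    (q2 | (~q2 -> (q1 & ~q3))): β-rule — branch into q2  //  (~q2 -> (q1 & ~q3)).
                      branch 2.2.2.1.2.1 (add q2):
                        × closes — contains both q2 and ~q2.
                      branch 2.2.2.1.2.2 (add (~q2 -> (q1 & ~q3))):
                        (~q2 -> (q1 & ~q3)): β-rule — branch into ~~q2  //  (q1 & ~q3).
                          branch 2.2.2.1.2.2.1 (add ~~q2):
                            × closes — contains both q2 and ~q2.
                          branch 2.2.2.1.2.2.2 (add (q1 & ~q3)):
                            (q1 & ~q3): α-rule — add q1, ~q3.
                            × closes — contains both q1 and ~q1.
              branch 2.2.2.2 (add ~q2):
                (q4 | (q2 | (~q2 -> (q1 & ~q3)))): β-rule — branch into q4  //  (q2 | (~q2 -> (q1 & ~q3))).
                  branch 2.2.2.2.1 (add q4):
                    ○ open, literals {q1=0, q2=0, q4=1}.
                  branch 2.2.2.2.2 (add (q2 | (~q2 -> (q1 & ~q3)))):
                    (q2 | (~q2 -> (q1 & ~q3))): β-rule — branch into q2  //  (~q2 -> (q1 & ~q3)).
                      branch 2.2.2.2.2.1 (add q2):
                        × closes — contains both q2 and ~q2.
                      branch 2.2.2.2.2.2 (add (~q2 -> (q1 & ~q3))):
                        (~q2 -> (q1 & ~q3)): β-rule — branch into ~~q2  //  (q1 & ~q3).
                          branch 2.2.2.2.2.2.1 (add ~~q2):
                            × closes — contains both q2 and ~q2.
                          branch 2.2.2.2.2.2.2 (add (q1 & ~q3)):
                            (q1 & ~q3): α-rule — add q1, ~q3.
                            × closes — contains both q1 and ~q1.
15 branches closed, 6 open.
Each open branch fixes some atoms; the unmentioned ones are free. Counting distinct full assignments: branch {q1=0, q2=1, q3=1, q4=1} (none free) contributes 1 new; branch {q1=0, q2=1, q3=1} (q4) contributes 1 new; branch {q1=0, q2=1, q3=1} (q4) contributes 0 new; branch {q1=1, q2=0, q3=1, q4=0} (none free) contributes 1 new; branch {q1=0, q2=0, q3=0, q4=1} (none free) contributes 1 new; branch {q1=0, q2=0, q4=1} (q3) contributes 1 new. Total: 5.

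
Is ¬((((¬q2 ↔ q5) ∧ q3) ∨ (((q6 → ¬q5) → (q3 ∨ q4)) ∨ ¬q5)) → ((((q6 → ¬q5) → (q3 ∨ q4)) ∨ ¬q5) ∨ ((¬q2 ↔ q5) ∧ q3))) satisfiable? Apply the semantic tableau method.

Initial set: {T ¬((((¬q2 ↔ q5) ∧ q3) ∨ (((q6 → ¬q5) → (q3 ∨ q4)) ∨ ¬q5)) → ((((q6 → ¬q5) → (q3 ∨ q4)) ∨ ¬q5) ∨ ((¬q2 ↔ q5) ∧ q3)))}.
T ¬((((¬q2 ↔ q5) ∧ q3) ∨ (((q6 → ¬q5) → (q3 ∨ q4)) ∨ ¬q5)) → ((((q6 → ¬q5) → (q3 ∨ q4)) ∨ ¬q5) ∨ ((¬q2 ↔ q5) ∧ q3))): α-rule — add T (((¬q2 ↔ q5) ∧ q3) ∨ (((q6 → ¬q5) → (q3 ∨ q4)) ∨ ¬q5)), F ((((q6 → ¬q5) → (q3 ∨ q4)) ∨ ¬q5) ∨ ((¬q2 ↔ q5) ∧ q3)).
F ((((q6 → ¬q5) → (q3 ∨ q4)) ∨ ¬q5) ∨ ((¬q2 ↔ q5) ∧ q3)): α-rule — add F (((q6 → ¬q5) → (q3 ∨ q4)) ∨ ¬q5), F ((¬q2 ↔ q5) ∧ q3).
F (((q6 → ¬q5) → (q3 ∨ q4)) ∨ ¬q5): α-rule — add F ((q6 → ¬q5) → (q3 ∨ q4)), F ¬q5.
F ((q6 → ¬q5) → (q3 ∨ q4)): α-rule — add T (q6 → ¬q5), F (q3 ∨ q4).
F (q3 ∨ q4): α-rule — add F q3, F q4.
T (((¬q2 ↔ q5) ∧ q3) ∨ (((q6 → ¬q5) → (q3 ∨ q4)) ∨ ¬q5)): β-rule — branch into T ((¬q2 ↔ q5) ∧ q3)  //  T (((q6 → ¬q5) → (q3 ∨ q4)) ∨ ¬q5).
  branch 1 (add T ((¬q2 ↔ q5) ∧ q3)):
    T ((¬q2 ↔ q5) ∧ q3): α-rule — add T (¬q2 ↔ q5), T q3.
    × closes — contains both q3 and ¬q3.
  branch 2 (add T (((q6 → ¬q5) → (q3 ∨ q4)) ∨ ¬q5)):
    F ((¬q2 ↔ q5) ∧ q3): β-rule — branch into F (¬q2 ↔ q5)  //  F q3.
      branch 2.1 (add F (¬q2 ↔ q5)):
        T (q6 → ¬q5): β-rule — branch into F q6  //  T ¬q5.
          branch 2.1.1 (add F q6):
            T (((q6 → ¬q5) → (q3 ∨ q4)) ∨ ¬q5): β-rule — branch into T ((q6 → ¬q5) → (q3 ∨ q4))  //  T ¬q5.
              branch 2.1.1.1 (add T ((q6 → ¬q5) → (q3 ∨ q4))):
                F (¬q2 ↔ q5): β-rule — branch into T ¬q2, F q5  //  F ¬q2, T q5.
                  branch 2.1.1.1.1 (add T ¬q2, F q5):
                    × closes — contains both q5 and ¬q5.
                  branch 2.1.1.1.2 (add F ¬q2, T q5):
                    T ((q6 → ¬q5) → (q3 ∨ q4)): β-rule — branch into F (q6 → ¬q5)  //  T (q3 ∨ q4).
                      branch 2.1.1.1.2.1 (add F (q6 → ¬q5)):
                        F (q6 → ¬q5): α-rule — add T q6, F ¬q5.
                        × closes — contains both q6 and ¬q6.
                      branch 2.1.1.1.2.2 (add T (q3 ∨ q4)):
                        T (q3 ∨ q4): β-rule — branch into T q3  //  T q4.
                          branch 2.1.1.1.2.2.1 (add T q3):
                            × closes — contains both q3 and ¬q3.
                          branch 2.1.1.1.2.2.2 (add T q4):
                            × closes — contains both q4 and ¬q4.
              branch 2.1.1.2 (add T ¬q5):
                × closes — contains both q5 and ¬q5.
          branch 2.1.2 (add T ¬q5):
            × closes — contains both q5 and ¬q5.
      branch 2.2 (add F q3):
        T (q6 → ¬q5): β-rule — branch into F q6  //  T ¬q5.
          branch 2.2.1 (add F q6):
            T (((q6 → ¬q5) → (q3 ∨ q4)) ∨ ¬q5): β-rule — branch into T ((q6 → ¬q5) → (q3 ∨ q4))  //  T ¬q5.
              branch 2.2.1.1 (add T ((q6 → ¬q5) → (q3 ∨ q4))):
                T ((q6 → ¬q5) → (q3 ∨ q4)): β-rule — branch into F (q6 → ¬q5)  //  T (q3 ∨ q4).
                  branch 2.2.1.1.1 (add F (q6 → ¬q5)):
                    F (q6 → ¬q5): α-rule — add T q6, F ¬q5.
                    × closes — contains both q6 and ¬q6.
                  branch 2.2.1.1.2 (add T (q3 ∨ q4)):
                    T (q3 ∨ q4): β-rule — branch into T q3  //  T q4.
                      branch 2.2.1.1.2.1 (add T q3):
                        × closes — contains both q3 and ¬q3.
                      branch 2.2.1.1.2.2 (add T q4):
                        × closes — contains both q4 and ¬q4.
              branch 2.2.1.2 (add T ¬q5):
                × closes — contains both q5 and ¬q5.
          branch 2.2.2 (add T ¬q5):
            × closes — contains both q5 and ¬q5.
All 12 branches close.
Every branch closed; the formula is unsatisfiable.

Unsatisfiable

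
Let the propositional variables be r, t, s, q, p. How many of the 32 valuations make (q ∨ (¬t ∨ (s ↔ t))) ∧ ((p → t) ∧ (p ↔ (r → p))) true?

13

Initial set: {((q ∨ (¬t ∨ (s ↔ t))) ∧ ((p → t) ∧ (p ↔ (r → p))))}.
((q ∨ (¬t ∨ (s ↔ t))) ∧ ((p → t) ∧ (p ↔ (r → p)))): α-rule — add (q ∨ (¬t ∨ (s ↔ t))), ((p → t) ∧ (p ↔ (r → p))).
((p → t) ∧ (p ↔ (r → p))): α-rule — add (p → t), (p ↔ (r → p)).
(q ∨ (¬t ∨ (s ↔ t))): β-rule — branch into q  //  (¬t ∨ (s ↔ t)).
  branch 1 (add q):
    (p → t): β-rule — branch into ¬p  //  t.
      branch 1.1 (add ¬p):
        (p ↔ (r → p)): β-rule — branch into p, (r → p)  //  ¬p, ¬(r → p).
          branch 1.1.1 (add p, (r → p)):
            × closes — contains both p and ¬p.
          branch 1.1.2 (add ¬p, ¬(r → p)):
            ¬(r → p): α-rule — add r, ¬p.
            ○ open, literals {p=false, q=true, r=true}.
      branch 1.2 (add t):
        (p ↔ (r → p)): β-rule — branch into p, (r → p)  //  ¬p, ¬(r → p).
          branch 1.2.1 (add p, (r → p)):
            (r → p): β-rule — branch into ¬r  //  p.
              branch 1.2.1.1 (add ¬r):
                ○ open, literals {p=true, q=true, r=false, t=true}.
              branch 1.2.1.2 (add p):
                ○ open, literals {p=true, q=true, t=true}.
          branch 1.2.2 (add ¬p, ¬(r → p)):
            ¬(r → p): α-rule — add r, ¬p.
            ○ open, literals {p=false, q=true, r=true, t=true}.
  branch 2 (add (¬t ∨ (s ↔ t))):
    (p → t): β-rule — branch into ¬p  //  t.
      branch 2.1 (add ¬p):
        (p ↔ (r → p)): β-rule — branch into p, (r → p)  //  ¬p, ¬(r → p).
          branch 2.1.1 (add p, (r → p)):
            × closes — contains both p and ¬p.
          branch 2.1.2 (add ¬p, ¬(r → p)):
            ¬(r → p): α-rule — add r, ¬p.
            (¬t ∨ (s ↔ t)): β-rule — branch into ¬t  //  (s ↔ t).
              branch 2.1.2.1 (add ¬t):
                ○ open, literals {p=false, r=true, t=false}.
              branch 2.1.2.2 (add (s ↔ t)):
                (s ↔ t): β-rule — branch into s, t  //  ¬s, ¬t.
                  branch 2.1.2.2.1 (add s, t):
                    ○ open, literals {p=false, r=true, s=true, t=true}.
                  branch 2.1.2.2.2 (add ¬s, ¬t):
                    ○ open, literals {p=false, r=true, s=false, t=false}.
      branch 2.2 (add t):
        (p ↔ (r → p)): β-rule — branch into p, (r → p)  //  ¬p, ¬(r → p).
          branch 2.2.1 (add p, (r → p)):
            (¬t ∨ (s ↔ t)): β-rule — branch into ¬t  //  (s ↔ t).
              branch 2.2.1.1 (add ¬t):
                × closes — contains both t and ¬t.
              branch 2.2.1.2 (add (s ↔ t)):
                (r → p): β-rule — branch into ¬r  //  p.
                  branch 2.2.1.2.1 (add ¬r):
                    (s ↔ t): β-rule — branch into s, t  //  ¬s, ¬t.
                      branch 2.2.1.2.1.1 (add s, t):
                        ○ open, literals {p=true, r=false, s=true, t=true}.
                      branch 2.2.1.2.1.2 (add ¬s, ¬t):
                        × closes — contains both t and ¬t.
                  branch 2.2.1.2.2 (add p):
                    (s ↔ t): β-rule — branch into s, t  //  ¬s, ¬t.
                      branch 2.2.1.2.2.1 (add s, t):
                        ○ open, literals {p=true, s=true, t=true}.
                      branch 2.2.1.2.2.2 (add ¬s, ¬t):
                        × closes — contains both t and ¬t.
          branch 2.2.2 (add ¬p, ¬(r → p)):
            ¬(r → p): α-rule — add r, ¬p.
            (¬t ∨ (s ↔ t)): β-rule — branch into ¬t  //  (s ↔ t).
              branch 2.2.2.1 (add ¬t):
                × closes — contains both t and ¬t.
              branch 2.2.2.2 (add (s ↔ t)):
                (s ↔ t): β-rule — branch into s, t  //  ¬s, ¬t.
                  branch 2.2.2.2.1 (add s, t):
                    ○ open, literals {p=false, r=true, s=true, t=true}.
                  branch 2.2.2.2.2 (add ¬s, ¬t):
                    × closes — contains both t and ¬t.
7 branches closed, 10 open.
Each open branch fixes some atoms; the unmentioned ones are free. Counting distinct full assignments: branch {p=false, q=true, r=true} (t, s) contributes 4 new; branch {p=true, q=true, r=false, t=true} (s) contributes 2 new; branch {p=true, q=true, t=true} (r, s) contributes 2 new; branch {p=false, q=true, r=true, t=true} (s) contributes 0 new; branch {p=false, r=true, t=false} (s, q) contributes 2 new; branch {p=false, r=true, s=true, t=true} (q) contributes 1 new; branch {p=false, r=true, s=false, t=false} (q) contributes 0 new; branch {p=true, r=false, s=true, t=true} (q) contributes 1 new; branch {p=true, s=true, t=true} (r, q) contributes 1 new; branch {p=false, r=true, s=true, t=true} (q) contributes 0 new. Total: 13.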